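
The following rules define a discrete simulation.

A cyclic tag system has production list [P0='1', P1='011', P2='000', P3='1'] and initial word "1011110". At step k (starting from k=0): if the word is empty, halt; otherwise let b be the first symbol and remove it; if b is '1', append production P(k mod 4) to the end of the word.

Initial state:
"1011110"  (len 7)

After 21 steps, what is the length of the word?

9

[0] "1011110"  (len 7)
[1] "0111101"  (len 7)
[2] "111101"  (len 6)
[3] "11101000"  (len 8)
[4] "11010001"  (len 8)
[5] "10100011"  (len 8)
[6] "0100011011"  (len 10)
[7] "100011011"  (len 9)
[8] "000110111"  (len 9)
[9] "00110111"  (len 8)
[10] "0110111"  (len 7)
[11] "110111"  (len 6)
[12] "101111"  (len 6)
[13] "011111"  (len 6)
[14] "11111"  (len 5)
[15] "1111000"  (len 7)
[16] "1110001"  (len 7)
[17] "1100011"  (len 7)
[18] "100011011"  (len 9)
[19] "00011011000"  (len 11)
[20] "0011011000"  (len 10)
[21] "011011000"  (len 9)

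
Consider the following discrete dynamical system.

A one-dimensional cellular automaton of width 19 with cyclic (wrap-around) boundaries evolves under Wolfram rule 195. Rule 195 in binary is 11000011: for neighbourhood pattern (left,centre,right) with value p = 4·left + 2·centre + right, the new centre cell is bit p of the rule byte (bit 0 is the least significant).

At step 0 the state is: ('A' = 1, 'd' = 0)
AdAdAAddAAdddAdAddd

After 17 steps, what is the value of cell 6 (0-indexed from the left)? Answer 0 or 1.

0

step 0: AdAdAAddAAdddAdAddd
step 1: dddddAdAdAdAAddddAA
step 2: dAAAAdddddddAdAAAdA
step 3: ddAAAdAAAAAAdddAAdd
step 4: AAdAAddAAAAAdAAdAdA
step 5: AAddAdAdAAAAddAdddd
step 6: dAdAdddddAAAdAddAAA
step 7: dddddAAAAdAAdddAdAA
step 8: dAAAAdAAAddAdAAdddA
step 9: ddAAAddAAdAdddAdAAd
step 10: AAdAAdAdAdddAAdddAd
step 11: dAddAdddddAAdAdAAdd
step 12: AddAddAAAAdAddddAdA
step 13: AdAddAdAAAdddAAAddd
step 14: ddddAdddAAdAAdAAdAA
step 15: dAAAddAAdAddAddAddA
step 16: ddAAdAdAdddAddAddAd
step 17: AAdAdddddAAddAddAdd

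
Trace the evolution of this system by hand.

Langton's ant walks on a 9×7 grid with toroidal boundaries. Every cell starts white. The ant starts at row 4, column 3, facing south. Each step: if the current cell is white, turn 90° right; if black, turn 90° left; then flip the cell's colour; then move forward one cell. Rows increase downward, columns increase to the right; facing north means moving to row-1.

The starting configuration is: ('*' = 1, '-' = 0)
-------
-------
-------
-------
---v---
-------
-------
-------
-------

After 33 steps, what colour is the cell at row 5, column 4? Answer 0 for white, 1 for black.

1

k=0  -------
-------
-------
-------
---v---
-------
-------
-------
-------
k=1  -------
-------
-------
-------
--<*---
-------
-------
-------
-------
k=2  -------
-------
-------
--^----
--**---
-------
-------
-------
-------
k=3  -------
-------
-------
--*>---
--**---
-------
-------
-------
-------
k=4  -------
-------
-------
--**---
--*v---
-------
-------
-------
-------
k=5  -------
-------
-------
--**---
--*->--
-------
-------
-------
-------
k=6  -------
-------
-------
--**---
--*-*--
----v--
-------
-------
-------
k=7  -------
-------
-------
--**---
--*-*--
---<*--
-------
-------
-------
k=8  -------
-------
-------
--**---
--*^*--
---**--
-------
-------
-------
k=9  -------
-------
-------
--**---
--**>--
---**--
-------
-------
-------
k=10  -------
-------
-------
--**^--
--**---
---**--
-------
-------
-------
k=11  -------
-------
-------
--***>-
--**---
---**--
-------
-------
-------
k=12  -------
-------
-------
--****-
--**-v-
---**--
-------
-------
-------
k=13  -------
-------
-------
--****-
--**<*-
---**--
-------
-------
-------
k=14  -------
-------
-------
--**^*-
--****-
---**--
-------
-------
-------
k=15  -------
-------
-------
--*<-*-
--****-
---**--
-------
-------
-------
k=16  -------
-------
-------
--*--*-
--*v**-
---**--
-------
-------
-------
k=17  -------
-------
-------
--*--*-
--*->*-
---**--
-------
-------
-------
k=18  -------
-------
-------
--*-^*-
--*--*-
---**--
-------
-------
-------
k=19  -------
-------
-------
--*-*>-
--*--*-
---**--
-------
-------
-------
k=20  -------
-------
-----^-
--*-*--
--*--*-
---**--
-------
-------
-------
k=21  -------
-------
-----*>
--*-*--
--*--*-
---**--
-------
-------
-------
k=22  -------
-------
-----**
--*-*-v
--*--*-
---**--
-------
-------
-------
k=23  -------
-------
-----**
--*-*<*
--*--*-
---**--
-------
-------
-------
k=24  -------
-------
-----^*
--*-***
--*--*-
---**--
-------
-------
-------
k=25  -------
-------
----<-*
--*-***
--*--*-
---**--
-------
-------
-------
k=26  -------
----^--
----*-*
--*-***
--*--*-
---**--
-------
-------
-------
k=27  -------
----*>-
----*-*
--*-***
--*--*-
---**--
-------
-------
-------
k=28  -------
----**-
----*v*
--*-***
--*--*-
---**--
-------
-------
-------
k=29  -------
----**-
----<**
--*-***
--*--*-
---**--
-------
-------
-------
k=30  -------
----**-
-----**
--*-v**
--*--*-
---**--
-------
-------
-------
k=31  -------
----**-
-----**
--*-->*
--*--*-
---**--
-------
-------
-------
k=32  -------
----**-
-----^*
--*---*
--*--*-
---**--
-------
-------
-------
k=33  -------
----**-
----<-*
--*---*
--*--*-
---**--
-------
-------
-------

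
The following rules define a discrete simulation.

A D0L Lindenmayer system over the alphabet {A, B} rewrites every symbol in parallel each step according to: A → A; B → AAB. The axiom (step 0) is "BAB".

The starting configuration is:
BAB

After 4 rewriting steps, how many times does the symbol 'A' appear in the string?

step 0: BAB
step 1: AABAAAB
step 2: AAAABAAAAAB
step 3: AAAAAABAAAAAAAB
step 4: AAAAAAAABAAAAAAAAAB

17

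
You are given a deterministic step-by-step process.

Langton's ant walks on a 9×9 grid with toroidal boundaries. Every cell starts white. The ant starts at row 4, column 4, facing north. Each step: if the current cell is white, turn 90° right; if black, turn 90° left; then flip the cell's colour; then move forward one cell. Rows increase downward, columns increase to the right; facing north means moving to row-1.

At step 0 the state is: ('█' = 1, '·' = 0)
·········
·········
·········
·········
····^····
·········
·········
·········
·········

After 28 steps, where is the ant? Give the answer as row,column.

step 0: ·········
·········
·········
·········
····^····
·········
·········
·········
·········
step 1: ·········
·········
·········
·········
····█>···
·········
·········
·········
·········
step 2: ·········
·········
·········
·········
····██···
·····v···
·········
·········
·········
step 3: ·········
·········
·········
·········
····██···
····<█···
·········
·········
·········
step 4: ·········
·········
·········
·········
····^█···
····██···
·········
·········
·········
step 5: ·········
·········
·········
·········
···<·█···
····██···
·········
·········
·········
step 6: ·········
·········
·········
···^·····
···█·█···
····██···
·········
·········
·········
step 7: ·········
·········
·········
···█>····
···█·█···
····██···
·········
·········
·········
step 8: ·········
·········
·········
···██····
···█v█···
····██···
·········
·········
·········
step 9: ·········
·········
·········
···██····
···<██···
····██···
·········
·········
·········
step 10: ·········
·········
·········
···██····
····██···
···v██···
·········
·········
·········
step 11: ·········
·········
·········
···██····
····██···
··<███···
·········
·········
·········
step 12: ·········
·········
·········
···██····
··^·██···
··████···
·········
·········
·········
step 13: ·········
·········
·········
···██····
··█>██···
··████···
·········
·········
·········
step 14: ·········
·········
·········
···██····
··████···
··█v██···
·········
·········
·········
step 15: ·········
·········
·········
···██····
··████···
··█·>█···
·········
·········
·········
step 16: ·········
·········
·········
···██····
··██^█···
··█··█···
·········
·········
·········
step 17: ·········
·········
·········
···██····
··█<·█···
··█··█···
·········
·········
·········
step 18: ·········
·········
·········
···██····
··█··█···
··█v·█···
·········
·········
·········
step 19: ·········
·········
·········
···██····
··█··█···
··<█·█···
·········
·········
·········
step 20: ·········
·········
·········
···██····
··█··█···
···█·█···
··v······
·········
·········
step 21: ·········
·········
·········
···██····
··█··█···
···█·█···
·<█······
·········
·········
step 22: ·········
·········
·········
···██····
··█··█···
·^·█·█···
·██······
·········
·········
step 23: ·········
·········
·········
···██····
··█··█···
·█>█·█···
·██······
·········
·········
step 24: ·········
·········
·········
···██····
··█··█···
·███·█···
·█v······
·········
·········
step 25: ·········
·········
·········
···██····
··█··█···
·███·█···
·█·>·····
·········
·········
step 26: ·········
·········
·········
···██····
··█··█···
·███·█···
·█·█·····
···v·····
·········
step 27: ·········
·········
·········
···██····
··█··█···
·███·█···
·█·█·····
··<█·····
·········
step 28: ·········
·········
·········
···██····
··█··█···
·███·█···
·█^█·····
··██·····
·········

6,2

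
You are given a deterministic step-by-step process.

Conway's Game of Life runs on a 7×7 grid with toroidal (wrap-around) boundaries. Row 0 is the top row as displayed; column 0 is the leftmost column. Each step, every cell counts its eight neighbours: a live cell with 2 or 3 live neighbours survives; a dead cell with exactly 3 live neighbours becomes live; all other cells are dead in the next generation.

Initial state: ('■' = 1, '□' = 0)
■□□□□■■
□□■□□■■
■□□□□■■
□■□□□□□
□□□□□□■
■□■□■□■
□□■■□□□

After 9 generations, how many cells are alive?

gen 0: ■□□□□■■
□□■□□■■
■□□□□■■
□■□□□□□
□□□□□□■
■□■□■□■
□□■■□□□
gen 1: ■■■■■■□
□■□□■□□
■■□□□■□
□□□□□■□
□■□□□■■
■■■□□■■
□□■■■□□
gen 2: ■□□□□■□
□□□□□□□
■■□□■■■
□■□□■■□
□■■□■□□
□□□□□□□
□□□□□□□
gen 3: □□□□□□□
□■□□■□□
■■□□■□■
□□□□□□□
□■■■■■□
□□□□□□□
□□□□□□□
gen 4: □□□□□□□
□■□□□■□
■■□□□■□
□□□□□□■
□□■■■□□
□□■■■□□
□□□□□□□
gen 5: □□□□□□□
■■□□□□■
■■□□□■□
■■■■■■■
□□■□■■□
□□■□■□□
□□□■□□□
gen 6: ■□□□□□□
□■□□□□■
□□□■□□□
□□□□□□□
■□□□□□□
□□■□■■□
□□□■□□□
gen 7: ■□□□□□□
■□□□□□□
□□□□□□□
□□□□□□□
□□□□□□□
□□□■■□□
□□□■■□□
gen 8: □□□□□□□
□□□□□□□
□□□□□□□
□□□□□□□
□□□□□□□
□□□■■□□
□□□■■□□
gen 9: □□□□□□□
□□□□□□□
□□□□□□□
□□□□□□□
□□□□□□□
□□□■■□□
□□□■■□□

4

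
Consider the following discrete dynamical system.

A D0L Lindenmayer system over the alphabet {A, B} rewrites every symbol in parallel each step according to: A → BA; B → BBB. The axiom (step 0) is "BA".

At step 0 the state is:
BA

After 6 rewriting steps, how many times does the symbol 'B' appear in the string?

gen 0: BA
gen 1: BBBBA
gen 2: BBBBBBBBBBBBBA
gen 3: BBBBBBBBBBBBBBBBBBBBBBBBBBBBBBBBBBBBBBBBA
gen 4: BBBBBBBBBBBBBBBBBBBBBBBBBBBBBBBBBBBBBBBBBBBBBBBBBBBBBBBBBB…BBBBBBBBBBBBBBBBBBBBBBBBBBBBBBBBBBBBBBBBBBBBBBBBBBBBBBBBBA  (len 122)
gen 5: BBBBBBBBBBBBBBBBBBBBBBBBBBBBBBBBBBBBBBBBBBBBBBBBBBBBBBBBBB…BBBBBBBBBBBBBBBBBBBBBBBBBBBBBBBBBBBBBBBBBBBBBBBBBBBBBBBBBA  (len 365)
gen 6: BBBBBBBBBBBBBBBBBBBBBBBBBBBBBBBBBBBBBBBBBBBBBBBBBBBBBBBBBB…BBBBBBBBBBBBBBBBBBBBBBBBBBBBBBBBBBBBBBBBBBBBBBBBBBBBBBBBBA  (len 1094)

1093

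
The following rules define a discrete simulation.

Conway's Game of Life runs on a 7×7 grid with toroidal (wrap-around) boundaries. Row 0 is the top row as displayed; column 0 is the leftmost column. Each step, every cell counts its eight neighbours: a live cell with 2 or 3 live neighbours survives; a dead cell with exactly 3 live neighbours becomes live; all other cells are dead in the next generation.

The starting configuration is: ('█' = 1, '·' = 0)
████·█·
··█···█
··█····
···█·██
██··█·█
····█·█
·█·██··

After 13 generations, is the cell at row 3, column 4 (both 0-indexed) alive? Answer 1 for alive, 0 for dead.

step 0: ████·█·
··█···█
··█····
···█·██
██··█·█
····█·█
·█·██··
step 1: █····██
█·····█
··██·██
·██████
···██··
·██·█·█
·█····█
step 2: ·█···█·
·█··█··
·······
██····█
······█
·██·█··
·██····
step 3: ██·····
·······
·█·····
█·····█
··█··██
████···
█··█···
step 4: ██·····
██·····
█······
██···██
··██·█·
█··██··
···█··█
step 5: ·██···█
······█
·······
███·██·
··██·█·
·····██
·████·█
step 6: ·█····█
█······
██···██
·██·███
█·██···
██····█
·█·██·█
step 7: ·██··██
·····█·
··█·█··
····█··
···██··
····███
·█····█
step 8: ·██··██
·██████
···███·
····██·
···█···
█··██·█
·██·█··
step 9: ······█
·█·····
·······
·····█·
···█··█
██··██·
····█··
step 10: ·······
·······
·······
·······
█·····█
█··████
█···█·█
step 11: ·······
·······
·······
·······
█···█··
·█·██··
█··██··
step 12: ·······
·······
·······
·······
···██··
███··█·
··███··
step 13: ···█···
·······
·······
·······
·████··
·█···█·
··███··

0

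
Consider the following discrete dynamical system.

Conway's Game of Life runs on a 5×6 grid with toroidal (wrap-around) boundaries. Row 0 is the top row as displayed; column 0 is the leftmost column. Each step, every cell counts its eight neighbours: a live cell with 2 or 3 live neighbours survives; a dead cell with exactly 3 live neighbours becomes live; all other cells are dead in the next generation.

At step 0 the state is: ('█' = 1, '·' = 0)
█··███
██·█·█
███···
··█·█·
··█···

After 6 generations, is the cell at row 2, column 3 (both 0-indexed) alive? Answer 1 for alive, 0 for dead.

t=0: █··███
██·█·█
███···
··█·█·
··█···
t=1: ···█··
···█··
····█·
··█···
·██···
t=2: ···█··
···██·
···█··
·███··
·███··
t=3: ······
··███·
······
·█··█·
·█··█·
t=4: ··█·█·
···█··
··█·█·
······
······
t=5: ···█··
··█·█·
···█··
······
······
t=6: ···█··
··█·█·
···█··
······
······

1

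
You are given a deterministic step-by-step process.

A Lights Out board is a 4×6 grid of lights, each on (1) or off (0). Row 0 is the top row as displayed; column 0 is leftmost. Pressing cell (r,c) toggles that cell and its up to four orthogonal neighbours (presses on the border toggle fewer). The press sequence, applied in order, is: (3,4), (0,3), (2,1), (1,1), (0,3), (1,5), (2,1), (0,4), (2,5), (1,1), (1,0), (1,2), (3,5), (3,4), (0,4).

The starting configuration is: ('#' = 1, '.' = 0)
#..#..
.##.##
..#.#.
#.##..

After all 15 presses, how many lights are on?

13

k=0  #..#..
.##.##
..#.#.
#.##..
k=1  #..#..
.##.##
..#...
#.#.##
k=2  #.#.#.
.#####
..#...
#.#.##
k=3  #.#.#.
..####
##....
###.##
k=4  ###.#.
##.###
#.....
###.##
k=5  ##.#..
##..##
#.....
###.##
k=6  ##.#.#
##....
#....#
###.##
k=7  ##.#.#
#.....
.##..#
#.#.##
k=8  ##..#.
#...#.
.##..#
#.#.##
k=9  ##..#.
#...##
.##.#.
#.#.#.
k=10  #...#.
.##.##
..#.#.
#.#.#.
k=11  ....#.
#.#.##
#.#.#.
#.#.#.
k=12  ..#.#.
##.###
#...#.
#.#.#.
k=13  ..#.#.
##.###
#...##
#.#..#
k=14  ..#.#.
##.###
#....#
#.###.
k=15  ..##.#
##.#.#
#....#
#.###.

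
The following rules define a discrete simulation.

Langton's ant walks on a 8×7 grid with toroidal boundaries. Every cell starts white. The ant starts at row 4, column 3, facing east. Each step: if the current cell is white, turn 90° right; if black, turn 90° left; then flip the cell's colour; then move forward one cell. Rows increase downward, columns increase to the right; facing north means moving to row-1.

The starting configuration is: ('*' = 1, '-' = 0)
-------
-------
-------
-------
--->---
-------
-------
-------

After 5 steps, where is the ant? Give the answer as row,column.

t=0: -------
-------
-------
-------
--->---
-------
-------
-------
t=1: -------
-------
-------
-------
---*---
---v---
-------
-------
t=2: -------
-------
-------
-------
---*---
--<*---
-------
-------
t=3: -------
-------
-------
-------
--^*---
--**---
-------
-------
t=4: -------
-------
-------
-------
--*>---
--**---
-------
-------
t=5: -------
-------
-------
---^---
--*----
--**---
-------
-------

3,3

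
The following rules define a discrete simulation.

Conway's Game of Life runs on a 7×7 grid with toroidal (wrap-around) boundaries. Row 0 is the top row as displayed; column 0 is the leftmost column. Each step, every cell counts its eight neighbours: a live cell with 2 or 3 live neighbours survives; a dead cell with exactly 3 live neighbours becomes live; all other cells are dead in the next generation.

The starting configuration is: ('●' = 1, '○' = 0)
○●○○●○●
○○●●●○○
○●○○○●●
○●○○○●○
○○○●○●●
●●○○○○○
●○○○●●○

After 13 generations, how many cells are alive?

gen 0: ○●○○●○●
○○●●●○○
○●○○○●●
○●○○○●○
○○○●○●●
●●○○○○○
●○○○●●○
gen 1: ●●●○○○●
○●●●●○●
●●○●○●●
○○●○○○○
○●●○●●●
●●○○○○○
○○○○●●○
gen 2: ○○○○○○●
○○○○●○○
○○○○○●●
○○○○○○○
○○●●○●●
●●●●○○○
○○●○○●○
gen 3: ○○○○○●○
○○○○○○●
○○○○○●○
○○○○●○○
●○○●●○●
●○○○○●○
●○●●○○●
gen 4: ●○○○○●○
○○○○○●●
○○○○○●○
○○○●●○●
●○○●●○●
○○●○○●○
●●○○●●○
gen 5: ●●○○○○○
○○○○●●○
○○○○○○○
●○○●○○●
●○●○○○●
○○●○○○○
●●○○●●○
gen 6: ●●○○○○○
○○○○○○○
○○○○●●●
●●○○○○●
●○●●○○●
○○●●○●○
●○●○○○●
gen 7: ●●○○○○●
●○○○○●●
○○○○○●●
○●●●●○○
○○○●●●○
○○○○●●○
●○●●○○●
gen 8: ○○●○○○○
○●○○○○○
○●●●○○○
○○●○○○●
○○○○○○○
○○●○○○○
○○●●●○○
gen 9: ○●●○○○○
○●○●○○○
●●○●○○○
○●●●○○○
○○○○○○○
○○●○○○○
○●●○○○○
gen 10: ●○○●○○○
○○○●○○○
●○○●●○○
●●○●○○○
○●○●○○○
○●●○○○○
○○○●○○○
gen 11: ○○●●●○○
○○●●○○○
●●○●●○○
●●○●○○○
○○○●○○○
○●○●○○○
○●○●○○○
gen 12: ○●○○●○○
○○○○○○○
●○○○●○○
●●○●○○○
●●○●●○○
○○○●●○○
○●○○○○○
gen 13: ○○○○○○○
○○○○○○○
●●○○○○○
○○○●○○●
●●○○○○○
●●○●●○○
○○●●●○○

13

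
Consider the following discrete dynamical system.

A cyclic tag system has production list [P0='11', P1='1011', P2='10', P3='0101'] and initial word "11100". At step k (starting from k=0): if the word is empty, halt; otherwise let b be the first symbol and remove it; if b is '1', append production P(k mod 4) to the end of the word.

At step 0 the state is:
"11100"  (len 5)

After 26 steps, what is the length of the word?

33

step 0: "11100"  (len 5)
step 1: "110011"  (len 6)
step 2: "100111011"  (len 9)
step 3: "0011101110"  (len 10)
step 4: "011101110"  (len 9)
step 5: "11101110"  (len 8)
step 6: "11011101011"  (len 11)
step 7: "101110101110"  (len 12)
step 8: "011101011100101"  (len 15)
step 9: "11101011100101"  (len 14)
step 10: "11010111001011011"  (len 17)
step 11: "101011100101101110"  (len 18)
step 12: "010111001011011100101"  (len 21)
step 13: "10111001011011100101"  (len 20)
step 14: "01110010110111001011011"  (len 23)
step 15: "1110010110111001011011"  (len 22)
step 16: "1100101101110010110110101"  (len 25)
step 17: "10010110111001011011010111"  (len 26)
step 18: "00101101110010110110101111011"  (len 29)
step 19: "0101101110010110110101111011"  (len 28)
step 20: "101101110010110110101111011"  (len 27)
step 21: "0110111001011011010111101111"  (len 28)
step 22: "110111001011011010111101111"  (len 27)
step 23: "1011100101101101011110111110"  (len 28)
step 24: "0111001011011010111101111100101"  (len 31)
step 25: "111001011011010111101111100101"  (len 30)
step 26: "110010110110101111011111001011011"  (len 33)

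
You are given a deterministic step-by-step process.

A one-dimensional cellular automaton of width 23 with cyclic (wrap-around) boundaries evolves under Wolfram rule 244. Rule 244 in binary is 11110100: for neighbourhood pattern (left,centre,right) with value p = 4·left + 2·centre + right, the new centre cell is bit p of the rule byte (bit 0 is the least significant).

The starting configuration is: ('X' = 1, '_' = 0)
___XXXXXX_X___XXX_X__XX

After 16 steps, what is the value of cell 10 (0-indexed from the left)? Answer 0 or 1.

t=0: ___XXXXXX_X___XXX_X__XX
t=1: X___XXXXXXXX___XXXXX__X
t=2: XX___XXXXXXXX___XXXXX__
t=3: _XX___XXXXXXXX___XXXXX_
t=4: __XX___XXXXXXXX___XXXXX
t=5: X__XX___XXXXXXXX___XXXX
t=6: XX__XX___XXXXXXXX___XXX
t=7: XXX__XX___XXXXXXXX___XX
t=8: XXXX__XX___XXXXXXXX___X
t=9: XXXXX__XX___XXXXXXXX___
t=10: _XXXXX__XX___XXXXXXXX__
t=11: __XXXXX__XX___XXXXXXXX_
t=12: ___XXXXX__XX___XXXXXXXX
t=13: X___XXXXX__XX___XXXXXXX
t=14: XX___XXXXX__XX___XXXXXX
t=15: XXX___XXXXX__XX___XXXXX
t=16: XXXX___XXXXX__XX___XXXX

1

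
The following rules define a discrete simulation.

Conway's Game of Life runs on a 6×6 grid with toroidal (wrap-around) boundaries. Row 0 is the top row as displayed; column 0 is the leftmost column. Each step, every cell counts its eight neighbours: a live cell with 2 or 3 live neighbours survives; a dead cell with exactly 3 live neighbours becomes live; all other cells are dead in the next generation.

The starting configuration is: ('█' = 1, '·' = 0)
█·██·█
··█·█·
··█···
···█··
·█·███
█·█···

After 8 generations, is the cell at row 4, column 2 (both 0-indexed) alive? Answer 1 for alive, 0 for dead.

t=0: █·██·█
··█·█·
··█···
···█··
·█·███
█·█···
t=1: █·█·██
··█·██
··█···
···█··
██·███
······
t=2: ██··█·
█·█·█·
··█·█·
██·█·█
█·████
··█···
t=3: █·█···
█·█·█·
··█·█·
······
······
··█···
t=4: ··█··█
··█···
·█···█
······
······
·█····
t=5: ·██···
███···
······
······
······
······
t=6: █·█···
█·█···
·█····
······
······
······
t=7: ······
█·█···
·█····
······
······
······
t=8: ······
·█····
·█····
······
······
······

0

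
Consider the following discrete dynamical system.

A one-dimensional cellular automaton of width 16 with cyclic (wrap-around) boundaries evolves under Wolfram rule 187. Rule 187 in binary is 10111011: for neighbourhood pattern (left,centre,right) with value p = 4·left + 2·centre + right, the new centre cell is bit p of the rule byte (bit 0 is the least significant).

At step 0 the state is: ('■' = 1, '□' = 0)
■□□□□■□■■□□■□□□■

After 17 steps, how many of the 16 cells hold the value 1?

12

gen 0: ■□□□□■□■■□□■□□□■
gen 1: □■■■■□■■□■■□■■■■
gen 2: ■■■■□■■□■■□■■■■□
gen 3: ■■■□■■□■■□■■■■□■
gen 4: ■■□■■□■■□■■■■□■■
gen 5: ■□■■□■■□■■■■□■■■
gen 6: □■■□■■□■■■■□■■■■
gen 7: ■■□■■□■■■■□■■■■□
gen 8: ■□■■□■■■■□■■■■□■
gen 9: □■■□■■■■□■■■■□■■
gen 10: ■■□■■■■□■■■■□■■□
gen 11: ■□■■■■□■■■■□■■□■
gen 12: □■■■■□■■■■□■■□■■
gen 13: ■■■■□■■■■□■■□■■□
gen 14: ■■■□■■■■□■■□■■□■
gen 15: ■■□■■■■□■■□■■□■■
gen 16: ■□■■■■□■■□■■□■■■
gen 17: □■■■■□■■□■■□■■■■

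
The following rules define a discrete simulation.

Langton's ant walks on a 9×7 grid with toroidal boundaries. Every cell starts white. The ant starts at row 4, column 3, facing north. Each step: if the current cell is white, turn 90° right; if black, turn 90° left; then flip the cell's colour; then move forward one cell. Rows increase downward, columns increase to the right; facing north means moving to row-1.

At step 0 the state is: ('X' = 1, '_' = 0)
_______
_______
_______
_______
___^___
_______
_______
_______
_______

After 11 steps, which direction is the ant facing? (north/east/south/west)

0) _______
_______
_______
_______
___^___
_______
_______
_______
_______
1) _______
_______
_______
_______
___X>__
_______
_______
_______
_______
2) _______
_______
_______
_______
___XX__
____v__
_______
_______
_______
3) _______
_______
_______
_______
___XX__
___<X__
_______
_______
_______
4) _______
_______
_______
_______
___^X__
___XX__
_______
_______
_______
5) _______
_______
_______
_______
__<_X__
___XX__
_______
_______
_______
6) _______
_______
_______
__^____
__X_X__
___XX__
_______
_______
_______
7) _______
_______
_______
__X>___
__X_X__
___XX__
_______
_______
_______
8) _______
_______
_______
__XX___
__XvX__
___XX__
_______
_______
_______
9) _______
_______
_______
__XX___
__<XX__
___XX__
_______
_______
_______
10) _______
_______
_______
__XX___
___XX__
__vXX__
_______
_______
_______
11) _______
_______
_______
__XX___
___XX__
_<XXX__
_______
_______
_______

west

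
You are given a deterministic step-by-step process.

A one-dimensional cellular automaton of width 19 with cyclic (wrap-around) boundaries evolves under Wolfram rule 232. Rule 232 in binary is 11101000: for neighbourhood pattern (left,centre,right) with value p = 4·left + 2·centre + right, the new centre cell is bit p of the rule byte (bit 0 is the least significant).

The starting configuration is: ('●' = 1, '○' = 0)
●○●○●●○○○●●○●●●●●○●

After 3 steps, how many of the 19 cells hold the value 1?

16

k=0  ●○●○●●○○○●●○●●●●●○●
k=1  ●●○●●●○○○●●●●●●●●●●
k=2  ●●●●●●○○○●●●●●●●●●●
k=3  ●●●●●●○○○●●●●●●●●●●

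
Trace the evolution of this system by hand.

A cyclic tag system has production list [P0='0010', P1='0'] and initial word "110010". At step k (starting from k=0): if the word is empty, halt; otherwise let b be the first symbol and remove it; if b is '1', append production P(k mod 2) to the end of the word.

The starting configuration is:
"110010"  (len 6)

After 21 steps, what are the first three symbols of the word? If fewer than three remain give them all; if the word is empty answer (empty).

(empty)

[0] "110010"  (len 6)
[1] "100100010"  (len 9)
[2] "001000100"  (len 9)
[3] "01000100"  (len 8)
[4] "1000100"  (len 7)
[5] "0001000010"  (len 10)
[6] "001000010"  (len 9)
[7] "01000010"  (len 8)
[8] "1000010"  (len 7)
[9] "0000100010"  (len 10)
[10] "000100010"  (len 9)
[11] "00100010"  (len 8)
[12] "0100010"  (len 7)
[13] "100010"  (len 6)
[14] "000100"  (len 6)
[15] "00100"  (len 5)
[16] "0100"  (len 4)
[17] "100"  (len 3)
[18] "000"  (len 3)
[19] "00"  (len 2)
[20] "0"  (len 1)
[21] (halted — word empty)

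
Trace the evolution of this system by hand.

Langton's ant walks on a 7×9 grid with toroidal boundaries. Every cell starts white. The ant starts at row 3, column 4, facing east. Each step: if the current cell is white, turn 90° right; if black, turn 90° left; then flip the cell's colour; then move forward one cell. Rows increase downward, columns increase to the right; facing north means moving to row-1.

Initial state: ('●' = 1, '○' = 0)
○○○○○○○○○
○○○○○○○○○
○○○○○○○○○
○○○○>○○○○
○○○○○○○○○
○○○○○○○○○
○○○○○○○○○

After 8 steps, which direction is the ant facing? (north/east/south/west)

west

0) ○○○○○○○○○
○○○○○○○○○
○○○○○○○○○
○○○○>○○○○
○○○○○○○○○
○○○○○○○○○
○○○○○○○○○
1) ○○○○○○○○○
○○○○○○○○○
○○○○○○○○○
○○○○●○○○○
○○○○v○○○○
○○○○○○○○○
○○○○○○○○○
2) ○○○○○○○○○
○○○○○○○○○
○○○○○○○○○
○○○○●○○○○
○○○<●○○○○
○○○○○○○○○
○○○○○○○○○
3) ○○○○○○○○○
○○○○○○○○○
○○○○○○○○○
○○○^●○○○○
○○○●●○○○○
○○○○○○○○○
○○○○○○○○○
4) ○○○○○○○○○
○○○○○○○○○
○○○○○○○○○
○○○●>○○○○
○○○●●○○○○
○○○○○○○○○
○○○○○○○○○
5) ○○○○○○○○○
○○○○○○○○○
○○○○^○○○○
○○○●○○○○○
○○○●●○○○○
○○○○○○○○○
○○○○○○○○○
6) ○○○○○○○○○
○○○○○○○○○
○○○○●>○○○
○○○●○○○○○
○○○●●○○○○
○○○○○○○○○
○○○○○○○○○
7) ○○○○○○○○○
○○○○○○○○○
○○○○●●○○○
○○○●○v○○○
○○○●●○○○○
○○○○○○○○○
○○○○○○○○○
8) ○○○○○○○○○
○○○○○○○○○
○○○○●●○○○
○○○●<●○○○
○○○●●○○○○
○○○○○○○○○
○○○○○○○○○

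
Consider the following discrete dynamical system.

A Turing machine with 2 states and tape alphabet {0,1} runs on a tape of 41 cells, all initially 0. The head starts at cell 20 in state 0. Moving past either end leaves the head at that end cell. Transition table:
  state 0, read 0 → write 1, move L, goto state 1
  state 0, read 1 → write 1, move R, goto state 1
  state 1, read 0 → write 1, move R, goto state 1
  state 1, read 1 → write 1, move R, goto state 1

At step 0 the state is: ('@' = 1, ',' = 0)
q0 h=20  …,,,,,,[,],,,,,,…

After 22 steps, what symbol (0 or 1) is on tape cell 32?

[0] q0 h=20  …,,,,,,[,],,,,,,…
[1] q1 h=19  …,,,,,,[,]@,,,,,…
[2] q1 h=20  …,,,,,@[@],,,,,,…
[3] q1 h=21  …,,,,@@[,],,,,,,…
[4] q1 h=22  …,,,@@@[,],,,,,,…
[5] q1 h=23  …,,@@@@[,],,,,,,…
[6] q1 h=24  …,@@@@@[,],,,,,,…
[7] q1 h=25  …@@@@@@[,],,,,,,…
[8] q1 h=26  …@@@@@@[,],,,,,,…
[9] q1 h=27  …@@@@@@[,],,,,,,…
[10] q1 h=28  …@@@@@@[,],,,,,,…
[11] q1 h=29  …@@@@@@[,],,,,,,…
[12] q1 h=30  …@@@@@@[,],,,,,,…
[13] q1 h=31  …@@@@@@[,],,,,,,…
[14] q1 h=32  …@@@@@@[,],,,,,,…
[15] q1 h=33  …@@@@@@[,],,,,,,…
[16] q1 h=34  …@@@@@@[,],,,,,,|
[17] q1 h=35  …@@@@@@[,],,,,,|
[18] q1 h=36  …@@@@@@[,],,,,|
[19] q1 h=37  …@@@@@@[,],,,|
[20] q1 h=38  …@@@@@@[,],,|
[21] q1 h=39  …@@@@@@[,],|
[22] q1 h=40  …@@@@@@[,]|

1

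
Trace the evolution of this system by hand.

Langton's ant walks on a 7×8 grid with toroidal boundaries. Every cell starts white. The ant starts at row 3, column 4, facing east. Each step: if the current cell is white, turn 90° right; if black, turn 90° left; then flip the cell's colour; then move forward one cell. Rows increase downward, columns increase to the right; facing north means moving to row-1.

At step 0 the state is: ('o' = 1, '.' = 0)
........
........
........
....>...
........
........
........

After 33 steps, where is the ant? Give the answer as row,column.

k=0  ........
........
........
....>...
........
........
........
k=1  ........
........
........
....o...
....v...
........
........
k=2  ........
........
........
....o...
...<o...
........
........
k=3  ........
........
........
...^o...
...oo...
........
........
k=4  ........
........
........
...o>...
...oo...
........
........
k=5  ........
........
....^...
...o....
...oo...
........
........
k=6  ........
........
....o>..
...o....
...oo...
........
........
k=7  ........
........
....oo..
...o.v..
...oo...
........
........
k=8  ........
........
....oo..
...o<o..
...oo...
........
........
k=9  ........
........
....^o..
...ooo..
...oo...
........
........
k=10  ........
........
...<.o..
...ooo..
...oo...
........
........
k=11  ........
...^....
...o.o..
...ooo..
...oo...
........
........
k=12  ........
...o>...
...o.o..
...ooo..
...oo...
........
........
k=13  ........
...oo...
...ovo..
...ooo..
...oo...
........
........
k=14  ........
...oo...
...<oo..
...ooo..
...oo...
........
........
k=15  ........
...oo...
....oo..
...voo..
...oo...
........
........
k=16  ........
...oo...
....oo..
....>o..
...oo...
........
........
k=17  ........
...oo...
....^o..
.....o..
...oo...
........
........
k=18  ........
...oo...
...<.o..
.....o..
...oo...
........
........
k=19  ........
...^o...
...o.o..
.....o..
...oo...
........
........
k=20  ........
..<.o...
...o.o..
.....o..
...oo...
........
........
k=21  ..^.....
..o.o...
...o.o..
.....o..
...oo...
........
........
k=22  ..o>....
..o.o...
...o.o..
.....o..
...oo...
........
........
k=23  ..oo....
..ovo...
...o.o..
.....o..
...oo...
........
........
k=24  ..oo....
..<oo...
...o.o..
.....o..
...oo...
........
........
k=25  ..oo....
...oo...
..vo.o..
.....o..
...oo...
........
........
k=26  ..oo....
...oo...
.<oo.o..
.....o..
...oo...
........
........
k=27  ..oo....
.^.oo...
.ooo.o..
.....o..
...oo...
........
........
k=28  ..oo....
.o>oo...
.ooo.o..
.....o..
...oo...
........
........
k=29  ..oo....
.oooo...
.ovo.o..
.....o..
...oo...
........
........
k=30  ..oo....
.oooo...
.o.>.o..
.....o..
...oo...
........
........
k=31  ..oo....
.oo^o...
.o...o..
.....o..
...oo...
........
........
k=32  ..oo....
.o<.o...
.o...o..
.....o..
...oo...
........
........
k=33  ..oo....
.o..o...
.ov..o..
.....o..
...oo...
........
........

2,2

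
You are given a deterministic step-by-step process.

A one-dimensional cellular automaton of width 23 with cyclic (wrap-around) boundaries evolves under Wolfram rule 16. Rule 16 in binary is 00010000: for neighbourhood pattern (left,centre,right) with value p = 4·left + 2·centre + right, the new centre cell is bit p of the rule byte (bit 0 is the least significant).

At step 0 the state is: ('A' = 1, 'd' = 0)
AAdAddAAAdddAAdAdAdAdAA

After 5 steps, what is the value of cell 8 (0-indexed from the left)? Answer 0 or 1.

step 0: AAdAddAAAdddAAdAdAdAdAA
step 1: ddddAddddAddddddddddddd
step 2: dddddAddddAdddddddddddd
step 3: ddddddAddddAddddddddddd
step 4: dddddddAddddAdddddddddd
step 5: ddddddddAddddAddddddddd

1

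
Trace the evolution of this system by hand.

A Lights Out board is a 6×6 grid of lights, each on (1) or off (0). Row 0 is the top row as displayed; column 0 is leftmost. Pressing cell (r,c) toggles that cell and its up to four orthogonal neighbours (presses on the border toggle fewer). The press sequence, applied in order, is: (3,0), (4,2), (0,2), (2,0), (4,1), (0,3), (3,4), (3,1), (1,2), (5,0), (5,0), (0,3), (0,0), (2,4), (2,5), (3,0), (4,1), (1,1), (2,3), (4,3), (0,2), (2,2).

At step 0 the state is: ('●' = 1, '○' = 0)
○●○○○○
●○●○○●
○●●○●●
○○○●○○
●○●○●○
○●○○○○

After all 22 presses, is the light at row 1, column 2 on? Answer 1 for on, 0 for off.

0

0) ○●○○○○
●○●○○●
○●●○●●
○○○●○○
●○●○●○
○●○○○○
1) ○●○○○○
●○●○○●
●●●○●●
●●○●○○
○○●○●○
○●○○○○
2) ○●○○○○
●○●○○●
●●●○●●
●●●●○○
○●○●●○
○●●○○○
3) ○○●●○○
●○○○○●
●●●○●●
●●●●○○
○●○●●○
○●●○○○
4) ○○●●○○
○○○○○●
○○●○●●
○●●●○○
○●○●●○
○●●○○○
5) ○○●●○○
○○○○○●
○○●○●●
○○●●○○
●○●●●○
○○●○○○
6) ○○○○●○
○○○●○●
○○●○●●
○○●●○○
●○●●●○
○○●○○○
7) ○○○○●○
○○○●○●
○○●○○●
○○●○●●
●○●●○○
○○●○○○
8) ○○○○●○
○○○●○●
○●●○○●
●●○○●●
●●●●○○
○○●○○○
9) ○○●○●○
○●●○○●
○●○○○●
●●○○●●
●●●●○○
○○●○○○
10) ○○●○●○
○●●○○●
○●○○○●
●●○○●●
○●●●○○
●●●○○○
11) ○○●○●○
○●●○○●
○●○○○●
●●○○●●
●●●●○○
○○●○○○
12) ○○○●○○
○●●●○●
○●○○○●
●●○○●●
●●●●○○
○○●○○○
13) ●●○●○○
●●●●○●
○●○○○●
●●○○●●
●●●●○○
○○●○○○
14) ●●○●○○
●●●●●●
○●○●●○
●●○○○●
●●●●○○
○○●○○○
15) ●●○●○○
●●●●●○
○●○●○●
●●○○○○
●●●●○○
○○●○○○
16) ●●○●○○
●●●●●○
●●○●○●
○○○○○○
○●●●○○
○○●○○○
17) ●●○●○○
●●●●●○
●●○●○●
○●○○○○
●○○●○○
○●●○○○
18) ●○○●○○
○○○●●○
●○○●○●
○●○○○○
●○○●○○
○●●○○○
19) ●○○●○○
○○○○●○
●○●○●●
○●○●○○
●○○●○○
○●●○○○
20) ●○○●○○
○○○○●○
●○●○●●
○●○○○○
●○●○●○
○●●●○○
21) ●●●○○○
○○●○●○
●○●○●●
○●○○○○
●○●○●○
○●●●○○
22) ●●●○○○
○○○○●○
●●○●●●
○●●○○○
●○●○●○
○●●●○○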